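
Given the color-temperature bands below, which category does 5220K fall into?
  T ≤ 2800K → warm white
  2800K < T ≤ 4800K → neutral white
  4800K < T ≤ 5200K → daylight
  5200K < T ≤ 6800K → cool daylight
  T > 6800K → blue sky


Temperature: 5220K
5200K < 5220K ≤ 6800K → cool daylight
Classification: cool daylight


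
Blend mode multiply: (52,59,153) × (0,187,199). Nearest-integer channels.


Multiply: C = A×B/255, rounded to nearest integer
R: 52×0/255 = 0/255 ≈ 0.000 → 0
G: 59×187/255 = 11033/255 ≈ 43.267 → 43
B: 153×199/255 = 30447/255 ≈ 119.400 → 119
= RGB(0, 43, 119)


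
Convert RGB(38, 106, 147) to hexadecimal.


R = 38 → 26 (hex)
G = 106 → 6A (hex)
B = 147 → 93 (hex)
Hex = #266A93


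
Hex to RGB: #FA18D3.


FA → 250 (R)
18 → 24 (G)
D3 → 211 (B)
= RGB(250, 24, 211)


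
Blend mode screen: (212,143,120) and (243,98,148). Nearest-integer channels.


Screen: C = 255 - (255-A)×(255-B)/255, rounded to nearest integer
R: 255 - (255-212)×(255-243)/255 = 255 - 516/255 ≈ 255 - 2.024 = 252.976 → 253
G: 255 - (255-143)×(255-98)/255 = 255 - 17584/255 ≈ 255 - 68.957 = 186.043 → 186
B: 255 - (255-120)×(255-148)/255 = 255 - 14445/255 ≈ 255 - 56.647 = 198.353 → 198
= RGB(253, 186, 198)


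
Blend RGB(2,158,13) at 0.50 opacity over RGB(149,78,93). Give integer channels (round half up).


C = α×F + (1-α)×B, with 1-α = 0.50
R: 0.50×2 + 0.50×149 = 1.00 + 74.50 = 75.50 → 76
G: 0.50×158 + 0.50×78 = 79.00 + 39.00 = 118.00 → 118
B: 0.50×13 + 0.50×93 = 6.50 + 46.50 = 53.00 → 53
= RGB(76, 118, 53)


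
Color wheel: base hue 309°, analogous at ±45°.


Base hue: 309°
Left analog: (309 - 45) mod 360 = 264°
Right analog: (309 + 45) mod 360 = 354°
Analogous hues = 264° and 354°


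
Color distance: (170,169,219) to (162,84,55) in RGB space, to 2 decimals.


d = √[(R₁-R₂)² + (G₁-G₂)² + (B₁-B₂)²]
d = √[(170-162)² + (169-84)² + (219-55)²]
d = √[64 + 7225 + 26896]
d = √34185
d ≈ 184.89


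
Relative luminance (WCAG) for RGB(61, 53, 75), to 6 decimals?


Linearize each channel (sRGB transfer function): c = v/255; c_lin = c/12.92 if c ≤ 0.04045, else ((c+0.055)/1.055)^2.4
  R: 61/255 ≈ 0.239216 > 0.04045 → ((0.239216+0.055)/1.055)^2.4 ≈ 0.046665
  G: 53/255 ≈ 0.207843 > 0.04045 → ((0.207843+0.055)/1.055)^2.4 ≈ 0.035601
  B: 75/255 ≈ 0.294118 > 0.04045 → ((0.294118+0.055)/1.055)^2.4 ≈ 0.070360
R_lin = 0.046665, G_lin = 0.035601, B_lin = 0.070360
L = 0.2126×R + 0.7152×G + 0.0722×B
L = 0.2126×0.046665 + 0.7152×0.035601 + 0.0722×0.070360
L ≈ 0.040463


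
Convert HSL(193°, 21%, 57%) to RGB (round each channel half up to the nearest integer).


H=193°, S=0.21, L=0.57
C = (1-|2L-1|)×S = (1-|0.14|)×0.21 = 0.1806
H' = H/60 = 193/60 ≈ 3.2167; X = C×(1-|H' mod 2 - 1|) = 0.14147
m = L - C/2 = 0.57 - 0.0903 = 0.4797
Sector ⌊H'⌋ = 3 → (R',G',B') = (0.0, 0.14147, 0.1806)
RGB = ((R'+m)×255, (G'+m)×255, (B'+m)×255) = (122.3235, 158.39835, 168.3765)
Round half up → RGB(122, 158, 168)


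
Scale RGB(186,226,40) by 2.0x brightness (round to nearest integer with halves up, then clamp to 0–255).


Multiply each channel by 2.0, round half up, clamp to [0, 255]
R: 186×2.0 = 372 → clamp → 255
G: 226×2.0 = 452 → clamp → 255
B: 40×2.0 = 80
= RGB(255, 255, 80)


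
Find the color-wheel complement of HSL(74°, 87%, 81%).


Complement = opposite side of color wheel = hue + 180°
H' = (74 + 180) mod 360 = 254°
S and L unchanged.
= HSL(254°, 87%, 81%)


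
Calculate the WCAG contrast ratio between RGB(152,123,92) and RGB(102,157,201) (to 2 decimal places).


Linearize each sRGB channel c=v/255: c/12.92 if c ≤ 0.04045 else ((c+0.055)/1.055)^2.4
L = 0.2126×R_lin + 0.7152×G_lin + 0.0722×B_lin
Color 1 (152,123,92):
  R=152: 152/255≈0.5961 > 0.04045 → ((0.5961+0.055)/1.055)^2.4 ≈ 0.31399
  G=123: 123/255≈0.4824 > 0.04045 → ((0.4824+0.055)/1.055)^2.4 ≈ 0.19807
  B=92: 92/255≈0.3608 > 0.04045 → ((0.3608+0.055)/1.055)^2.4 ≈ 0.10702
  L1 = 0.2126×0.31399 + 0.7152×0.19807 + 0.0722×0.10702 ≈ 0.21614
Color 2 (102,157,201):
  R=102: 102/255≈0.4000 > 0.04045 → ((0.4000+0.055)/1.055)^2.4 ≈ 0.13287
  G=157: 157/255≈0.6157 > 0.04045 → ((0.6157+0.055)/1.055)^2.4 ≈ 0.33716
  B=201: 201/255≈0.7882 > 0.04045 → ((0.7882+0.055)/1.055)^2.4 ≈ 0.58408
  L2 = 0.2126×0.13287 + 0.7152×0.33716 + 0.0722×0.58408 ≈ 0.31156
Lighter = 0.31156, Darker = 0.21614
Ratio = (L_lighter + 0.05) / (L_darker + 0.05)
Ratio = (0.31156 + 0.05) / (0.21614 + 0.05) = 0.36156 / 0.26614 ≈ 1.3585
Ratio ≈ 1.36:1


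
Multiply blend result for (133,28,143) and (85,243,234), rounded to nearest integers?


Multiply: C = A×B/255, rounded to nearest integer
R: 133×85/255 = 11305/255 ≈ 44.333 → 44
G: 28×243/255 = 6804/255 ≈ 26.682 → 27
B: 143×234/255 = 33462/255 ≈ 131.224 → 131
= RGB(44, 27, 131)


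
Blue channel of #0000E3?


Color: #0000E3
R = 00 = 0
G = 00 = 0
B = E3 = 227
Blue = 227


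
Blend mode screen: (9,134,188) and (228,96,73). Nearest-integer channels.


Screen: C = 255 - (255-A)×(255-B)/255, rounded to nearest integer
R: 255 - (255-9)×(255-228)/255 = 255 - 6642/255 ≈ 255 - 26.047 = 228.953 → 229
G: 255 - (255-134)×(255-96)/255 = 255 - 19239/255 ≈ 255 - 75.447 = 179.553 → 180
B: 255 - (255-188)×(255-73)/255 = 255 - 12194/255 ≈ 255 - 47.820 = 207.180 → 207
= RGB(229, 180, 207)


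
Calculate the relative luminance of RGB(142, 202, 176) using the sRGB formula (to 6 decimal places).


Linearize each channel (sRGB transfer function): c = v/255; c_lin = c/12.92 if c ≤ 0.04045, else ((c+0.055)/1.055)^2.4
  R: 142/255 ≈ 0.556863 > 0.04045 → ((0.556863+0.055)/1.055)^2.4 ≈ 0.270498
  G: 202/255 ≈ 0.792157 > 0.04045 → ((0.792157+0.055)/1.055)^2.4 ≈ 0.590619
  B: 176/255 ≈ 0.690196 > 0.04045 → ((0.690196+0.055)/1.055)^2.4 ≈ 0.434154
R_lin = 0.270498, G_lin = 0.590619, B_lin = 0.434154
L = 0.2126×R + 0.7152×G + 0.0722×B
L = 0.2126×0.270498 + 0.7152×0.590619 + 0.0722×0.434154
L ≈ 0.511264


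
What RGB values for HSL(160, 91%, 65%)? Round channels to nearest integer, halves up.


H=160°, S=0.91, L=0.65
C = (1-|2L-1|)×S = (1-|0.30|)×0.91 = 0.637
H' = H/60 = 160/60 ≈ 2.6667; X = C×(1-|H' mod 2 - 1|) ≈ 0.4247
m = L - C/2 = 0.65 - 0.3185 = 0.3315
Sector ⌊H'⌋ = 2 → (R',G',B') = (0.0, 0.637, ≈0.4247)
RGB = ((R'+m)×255, (G'+m)×255, (B'+m)×255) = (84.5325, 246.9675, 192.8225)
Round half up → RGB(85, 247, 193)


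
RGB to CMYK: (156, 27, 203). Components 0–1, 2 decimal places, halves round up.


R'=156/255≈0.6118, G'=27/255≈0.1059, B'=203/255≈0.7961
K = 1 - max(R',G',B') = 1 - 203/255 = 52/255 = 0.20392… → 0.20
(1-R'-K)/(1-K) simplifies to (max-R)/max with max = 203:
C = (203-156)/203 = 47/203 = 0.23152… → 0.23
M = (203-27)/203 = 176/203 = 0.86699… → 0.87
Y = (203-203)/203 = 0/203 = 0 → 0.00
= CMYK(0.23, 0.87, 0.00, 0.20)


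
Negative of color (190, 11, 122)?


Invert: (255-R, 255-G, 255-B)
R: 255-190 = 65
G: 255-11 = 244
B: 255-122 = 133
= RGB(65, 244, 133)


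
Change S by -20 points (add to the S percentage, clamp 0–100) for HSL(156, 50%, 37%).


Original S = 50%
Adjustment = -20 percentage points
New S = 50 + (-20) = 30
Clamp to [0, 100] → 30
= HSL(156°, 30%, 37%)


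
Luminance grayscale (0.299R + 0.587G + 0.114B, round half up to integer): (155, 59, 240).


Gray = 0.299×R + 0.587×G + 0.114×B
Gray = 0.299×155 + 0.587×59 + 0.114×240
Gray = 46.345 + 34.633 + 27.360
Gray = 108.338 → round half up → 108
Gray = 108


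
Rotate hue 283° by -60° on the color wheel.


New hue = (H + rotation) mod 360
New hue = (283 -60) mod 360
= 223 mod 360
= 223°


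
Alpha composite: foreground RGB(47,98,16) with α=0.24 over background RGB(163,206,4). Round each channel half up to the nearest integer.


C = α×F + (1-α)×B, with 1-α = 0.76
R: 0.24×47 + 0.76×163 = 11.28 + 123.88 = 135.16 → 135
G: 0.24×98 + 0.76×206 = 23.52 + 156.56 = 180.08 → 180
B: 0.24×16 + 0.76×4 = 3.84 + 3.04 = 6.88 → 7
= RGB(135, 180, 7)


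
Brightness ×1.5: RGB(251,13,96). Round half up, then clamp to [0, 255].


Multiply each channel by 1.5, round half up, clamp to [0, 255]
R: 251×1.5 = 376.5 → round → 377 → clamp → 255
G: 13×1.5 = 19.5 → round → 20
B: 96×1.5 = 144
= RGB(255, 20, 144)


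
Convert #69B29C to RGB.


69 → 105 (R)
B2 → 178 (G)
9C → 156 (B)
= RGB(105, 178, 156)


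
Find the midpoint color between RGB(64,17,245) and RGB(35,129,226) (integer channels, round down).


Midpoint: each channel = ⌊(C₁+C₂)/2⌋
R: ⌊(64+35)/2⌋ = 49
G: ⌊(17+129)/2⌋ = 73
B: ⌊(245+226)/2⌋ = 235
= RGB(49, 73, 235)


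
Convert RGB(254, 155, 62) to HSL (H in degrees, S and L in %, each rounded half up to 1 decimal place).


Normalize: R'=254/255≈0.9961, G'=155/255≈0.6078, B'=62/255≈0.2431
Max=254/255, Min=62/255, Δ=Max-Min=192/255
L = (Max+Min)/2 = (254+62)/510 = 316/510 = 0.61960… → L = 62.0%
L > 0.5 → S = Δ/(2-Max-Min) = 192/(510-254-62) = 192/194 = 0.98969… → S = 99.0%
(the 1/255 factors cancel in S and H, so raw channel differences can be used)
Max is R' → H = 60 × (((G-B)/Δ) mod 6) = 60 × (((155-62)/192) mod 6)
  93/192 = 0.4843…
  H = 60 × 0.4843… = 29.062…° → H = 29.1°
= HSL(29.1°, 99.0%, 62.0%)


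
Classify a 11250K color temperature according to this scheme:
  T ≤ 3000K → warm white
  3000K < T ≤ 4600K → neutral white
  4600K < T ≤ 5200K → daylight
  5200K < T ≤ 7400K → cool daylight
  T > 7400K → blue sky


Temperature: 11250K
11250K > 7400K → blue sky
Classification: blue sky


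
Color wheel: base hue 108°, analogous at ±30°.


Base hue: 108°
Left analog: (108 - 30) mod 360 = 78°
Right analog: (108 + 30) mod 360 = 138°
Analogous hues = 78° and 138°


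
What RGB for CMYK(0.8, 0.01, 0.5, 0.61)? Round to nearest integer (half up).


R = 255 × (1-C) × (1-K) = 255 × 0.20 × 0.39 = 19.89 → 20
G = 255 × (1-M) × (1-K) = 255 × 0.99 × 0.39 = 98.4555 → 98
B = 255 × (1-Y) × (1-K) = 255 × 0.50 × 0.39 = 49.725 → 50
= RGB(20, 98, 50)


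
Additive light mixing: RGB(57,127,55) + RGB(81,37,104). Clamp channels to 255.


Additive: each channel = min(255, C₁+C₂)
R: 57+81 = 138 → 138
G: 127+37 = 164 → 164
B: 55+104 = 159 → 159
= RGB(138, 164, 159)


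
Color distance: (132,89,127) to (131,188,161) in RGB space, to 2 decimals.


d = √[(R₁-R₂)² + (G₁-G₂)² + (B₁-B₂)²]
d = √[(132-131)² + (89-188)² + (127-161)²]
d = √[1 + 9801 + 1156]
d = √10958
d ≈ 104.68


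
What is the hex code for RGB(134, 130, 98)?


R = 134 → 86 (hex)
G = 130 → 82 (hex)
B = 98 → 62 (hex)
Hex = #868262


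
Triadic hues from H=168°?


Triadic: equally spaced at 120° intervals
H1 = 168°
H2 = (168 + 120) mod 360 = 288°
H3 = (168 + 240) mod 360 = 48°
Triadic = 168°, 288°, 48°


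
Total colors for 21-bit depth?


Colors = 2^bits = 2^21
= 2,097,152 colors


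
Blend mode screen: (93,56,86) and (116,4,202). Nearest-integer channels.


Screen: C = 255 - (255-A)×(255-B)/255, rounded to nearest integer
R: 255 - (255-93)×(255-116)/255 = 255 - 22518/255 ≈ 255 - 88.306 = 166.694 → 167
G: 255 - (255-56)×(255-4)/255 = 255 - 49949/255 ≈ 255 - 195.878 = 59.122 → 59
B: 255 - (255-86)×(255-202)/255 = 255 - 8957/255 ≈ 255 - 35.125 = 219.875 → 220
= RGB(167, 59, 220)


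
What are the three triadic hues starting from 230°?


Triadic: equally spaced at 120° intervals
H1 = 230°
H2 = (230 + 120) mod 360 = 350°
H3 = (230 + 240) mod 360 = 110°
Triadic = 230°, 350°, 110°


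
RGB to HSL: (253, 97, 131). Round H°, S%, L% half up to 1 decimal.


Normalize: R'=253/255≈0.9922, G'=97/255≈0.3804, B'=131/255≈0.5137
Max=253/255, Min=97/255, Δ=Max-Min=156/255
L = (Max+Min)/2 = (253+97)/510 = 350/510 = 0.68627… → L = 68.6%
L > 0.5 → S = Δ/(2-Max-Min) = 156/(510-253-97) = 156/160 = 0.975 → S = 97.5%
(the 1/255 factors cancel in S and H, so raw channel differences can be used)
Max is R' → H = 60 × (((G-B)/Δ) mod 6) = 60 × (((97-131)/156) mod 6)
  (-34)/156 = -0.2179…; negative, so add 6 → 5.7820…
  H = 60 × 5.7820… = 346.923…° → H = 346.9°
= HSL(346.9°, 97.5%, 68.6%)


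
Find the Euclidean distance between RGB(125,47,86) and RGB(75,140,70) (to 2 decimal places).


d = √[(R₁-R₂)² + (G₁-G₂)² + (B₁-B₂)²]
d = √[(125-75)² + (47-140)² + (86-70)²]
d = √[2500 + 8649 + 256]
d = √11405
d ≈ 106.79


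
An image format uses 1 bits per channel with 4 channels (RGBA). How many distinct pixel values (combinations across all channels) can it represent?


Total bits = 1 bits/channel × 4 channels = 4 bits
Distinct pixel values = 2^4
= 16 pixel values


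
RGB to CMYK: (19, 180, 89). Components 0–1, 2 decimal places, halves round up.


R'=19/255≈0.0745, G'=180/255≈0.7059, B'=89/255≈0.3490
K = 1 - max(R',G',B') = 1 - 180/255 = 75/255 = 0.29411… → 0.29
(1-R'-K)/(1-K) simplifies to (max-R)/max with max = 180:
C = (180-19)/180 = 161/180 = 0.89444… → 0.89
M = (180-180)/180 = 0/180 = 0 → 0.00
Y = (180-89)/180 = 91/180 = 0.50555… → 0.51
= CMYK(0.89, 0.00, 0.51, 0.29)


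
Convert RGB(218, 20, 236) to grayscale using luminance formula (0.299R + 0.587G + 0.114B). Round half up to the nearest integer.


Gray = 0.299×R + 0.587×G + 0.114×B
Gray = 0.299×218 + 0.587×20 + 0.114×236
Gray = 65.182 + 11.740 + 26.904
Gray = 103.826 → round half up → 104
Gray = 104


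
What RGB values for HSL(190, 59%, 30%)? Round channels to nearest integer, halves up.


H=190°, S=0.59, L=0.30
C = (1-|2L-1|)×S = (1-|-0.40|)×0.59 = 0.354
H' = H/60 = 190/60 ≈ 3.1667; X = C×(1-|H' mod 2 - 1|) = 0.295
m = L - C/2 = 0.30 - 0.177 = 0.123
Sector ⌊H'⌋ = 3 → (R',G',B') = (0.0, 0.295, 0.354)
RGB = ((R'+m)×255, (G'+m)×255, (B'+m)×255) = (31.365, 106.59, 121.635)
Round half up → RGB(31, 107, 122)


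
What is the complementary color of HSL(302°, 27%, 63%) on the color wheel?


Complement = opposite side of color wheel = hue + 180°
H' = (302 + 180) mod 360 = 122°
S and L unchanged.
= HSL(122°, 27%, 63%)


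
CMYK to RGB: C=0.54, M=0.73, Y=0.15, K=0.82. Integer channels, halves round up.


R = 255 × (1-C) × (1-K) = 255 × 0.46 × 0.18 = 21.114 → 21
G = 255 × (1-M) × (1-K) = 255 × 0.27 × 0.18 = 12.393 → 12
B = 255 × (1-Y) × (1-K) = 255 × 0.85 × 0.18 = 39.015 → 39
= RGB(21, 12, 39)


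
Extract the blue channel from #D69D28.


Color: #D69D28
R = D6 = 214
G = 9D = 157
B = 28 = 40
Blue = 40


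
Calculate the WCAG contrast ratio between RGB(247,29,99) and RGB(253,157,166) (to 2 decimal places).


Linearize each sRGB channel c=v/255: c/12.92 if c ≤ 0.04045 else ((c+0.055)/1.055)^2.4
L = 0.2126×R_lin + 0.7152×G_lin + 0.0722×B_lin
Color 1 (247,29,99):
  R=247: 247/255≈0.9686 > 0.04045 → ((0.9686+0.055)/1.055)^2.4 ≈ 0.93011
  G=29: 29/255≈0.1137 > 0.04045 → ((0.1137+0.055)/1.055)^2.4 ≈ 0.01229
  B=99: 99/255≈0.3882 > 0.04045 → ((0.3882+0.055)/1.055)^2.4 ≈ 0.12477
  L1 = 0.2126×0.93011 + 0.7152×0.01229 + 0.0722×0.12477 ≈ 0.21554
Color 2 (253,157,166):
  R=253: 253/255≈0.9922 > 0.04045 → ((0.9922+0.055)/1.055)^2.4 ≈ 0.98225
  G=157: 157/255≈0.6157 > 0.04045 → ((0.6157+0.055)/1.055)^2.4 ≈ 0.33716
  B=166: 166/255≈0.6510 > 0.04045 → ((0.6510+0.055)/1.055)^2.4 ≈ 0.38133
  L2 = 0.2126×0.98225 + 0.7152×0.33716 + 0.0722×0.38133 ≈ 0.47750
Lighter = 0.47750, Darker = 0.21554
Ratio = (L_lighter + 0.05) / (L_darker + 0.05)
Ratio = (0.47750 + 0.05) / (0.21554 + 0.05) = 0.52750 / 0.26554 ≈ 1.9865
Ratio ≈ 1.99:1


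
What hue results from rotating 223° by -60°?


New hue = (H + rotation) mod 360
New hue = (223 -60) mod 360
= 163 mod 360
= 163°


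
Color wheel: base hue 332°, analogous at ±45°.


Base hue: 332°
Left analog: (332 - 45) mod 360 = 287°
Right analog: (332 + 45) mod 360 = 17°
Analogous hues = 287° and 17°


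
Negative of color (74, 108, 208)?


Invert: (255-R, 255-G, 255-B)
R: 255-74 = 181
G: 255-108 = 147
B: 255-208 = 47
= RGB(181, 147, 47)


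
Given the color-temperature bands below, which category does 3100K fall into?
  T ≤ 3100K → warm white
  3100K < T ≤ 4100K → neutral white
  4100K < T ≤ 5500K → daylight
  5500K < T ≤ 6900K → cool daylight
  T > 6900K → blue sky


Temperature: 3100K
3100K ≤ 3100K → warm white
Classification: warm white


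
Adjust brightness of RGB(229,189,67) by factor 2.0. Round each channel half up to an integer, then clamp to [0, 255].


Multiply each channel by 2.0, round half up, clamp to [0, 255]
R: 229×2.0 = 458 → clamp → 255
G: 189×2.0 = 378 → clamp → 255
B: 67×2.0 = 134
= RGB(255, 255, 134)


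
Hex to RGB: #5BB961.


5B → 91 (R)
B9 → 185 (G)
61 → 97 (B)
= RGB(91, 185, 97)


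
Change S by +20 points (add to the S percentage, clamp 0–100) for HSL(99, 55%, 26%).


Original S = 55%
Adjustment = +20 percentage points
New S = 55 + (20) = 75
Clamp to [0, 100] → 75
= HSL(99°, 75%, 26%)


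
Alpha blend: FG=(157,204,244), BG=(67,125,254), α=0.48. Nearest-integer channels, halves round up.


C = α×F + (1-α)×B, with 1-α = 0.52
R: 0.48×157 + 0.52×67 = 75.36 + 34.84 = 110.20 → 110
G: 0.48×204 + 0.52×125 = 97.92 + 65.00 = 162.92 → 163
B: 0.48×244 + 0.52×254 = 117.12 + 132.08 = 249.20 → 249
= RGB(110, 163, 249)


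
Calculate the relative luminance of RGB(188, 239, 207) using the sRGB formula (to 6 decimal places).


Linearize each channel (sRGB transfer function): c = v/255; c_lin = c/12.92 if c ≤ 0.04045, else ((c+0.055)/1.055)^2.4
  R: 188/255 ≈ 0.737255 > 0.04045 → ((0.737255+0.055)/1.055)^2.4 ≈ 0.502886
  G: 239/255 ≈ 0.937255 > 0.04045 → ((0.937255+0.055)/1.055)^2.4 ≈ 0.863157
  B: 207/255 ≈ 0.811765 > 0.04045 → ((0.811765+0.055)/1.055)^2.4 ≈ 0.623960
R_lin = 0.502886, G_lin = 0.863157, B_lin = 0.623960
L = 0.2126×R + 0.7152×G + 0.0722×B
L = 0.2126×0.502886 + 0.7152×0.863157 + 0.0722×0.623960
L ≈ 0.769294


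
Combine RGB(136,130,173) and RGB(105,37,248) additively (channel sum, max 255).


Additive: each channel = min(255, C₁+C₂)
R: 136+105 = 241 → 241
G: 130+37 = 167 → 167
B: 173+248 = 421 → 255
= RGB(241, 167, 255)


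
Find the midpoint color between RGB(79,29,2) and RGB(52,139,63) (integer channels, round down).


Midpoint: each channel = ⌊(C₁+C₂)/2⌋
R: ⌊(79+52)/2⌋ = 65
G: ⌊(29+139)/2⌋ = 84
B: ⌊(2+63)/2⌋ = 32
= RGB(65, 84, 32)


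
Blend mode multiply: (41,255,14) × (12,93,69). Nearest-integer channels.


Multiply: C = A×B/255, rounded to nearest integer
R: 41×12/255 = 492/255 ≈ 1.929 → 2
G: 255×93/255 = 23715/255 ≈ 93.000 → 93
B: 14×69/255 = 966/255 ≈ 3.788 → 4
= RGB(2, 93, 4)


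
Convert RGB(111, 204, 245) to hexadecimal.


R = 111 → 6F (hex)
G = 204 → CC (hex)
B = 245 → F5 (hex)
Hex = #6FCCF5


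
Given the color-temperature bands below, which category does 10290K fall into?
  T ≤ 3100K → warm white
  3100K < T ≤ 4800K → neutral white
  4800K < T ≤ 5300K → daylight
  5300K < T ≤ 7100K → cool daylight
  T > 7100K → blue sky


Temperature: 10290K
10290K > 7100K → blue sky
Classification: blue sky


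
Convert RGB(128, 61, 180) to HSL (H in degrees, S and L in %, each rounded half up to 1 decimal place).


Normalize: R'=128/255≈0.5020, G'=61/255≈0.2392, B'=180/255≈0.7059
Max=180/255, Min=61/255, Δ=Max-Min=119/255
L = (Max+Min)/2 = (180+61)/510 = 241/510 = 0.47254… → L = 47.3%
L ≤ 0.5 → S = Δ/(Max+Min) = 119/(180+61) = 119/241 = 0.49377… → S = 49.4%
(the 1/255 factors cancel in S and H, so raw channel differences can be used)
Max is B' → H = 60 × ((R-G)/Δ + 4) = 60 × ((128-61)/119 + 4)
  67/119 + 4 = 0.5630… + 4 = 4.5630…
  H = 60 × 4.5630… = 273.781…° → H = 273.8°
= HSL(273.8°, 49.4%, 47.3%)


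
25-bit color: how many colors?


Colors = 2^bits = 2^25
= 33,554,432 colors


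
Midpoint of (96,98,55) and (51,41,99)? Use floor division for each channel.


Midpoint: each channel = ⌊(C₁+C₂)/2⌋
R: ⌊(96+51)/2⌋ = 73
G: ⌊(98+41)/2⌋ = 69
B: ⌊(55+99)/2⌋ = 77
= RGB(73, 69, 77)


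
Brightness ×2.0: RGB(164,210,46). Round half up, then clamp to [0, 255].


Multiply each channel by 2.0, round half up, clamp to [0, 255]
R: 164×2.0 = 328 → clamp → 255
G: 210×2.0 = 420 → clamp → 255
B: 46×2.0 = 92
= RGB(255, 255, 92)


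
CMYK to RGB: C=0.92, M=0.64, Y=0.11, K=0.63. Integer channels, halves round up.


R = 255 × (1-C) × (1-K) = 255 × 0.08 × 0.37 = 7.548 → 8
G = 255 × (1-M) × (1-K) = 255 × 0.36 × 0.37 = 33.966 → 34
B = 255 × (1-Y) × (1-K) = 255 × 0.89 × 0.37 = 83.9715 → 84
= RGB(8, 34, 84)


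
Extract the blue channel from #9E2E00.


Color: #9E2E00
R = 9E = 158
G = 2E = 46
B = 00 = 0
Blue = 0


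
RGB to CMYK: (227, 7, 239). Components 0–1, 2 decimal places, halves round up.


R'=227/255≈0.8902, G'=7/255≈0.0275, B'=239/255≈0.9373
K = 1 - max(R',G',B') = 1 - 239/255 = 16/255 = 0.06274… → 0.06
(1-R'-K)/(1-K) simplifies to (max-R)/max with max = 239:
C = (239-227)/239 = 12/239 = 0.05020… → 0.05
M = (239-7)/239 = 232/239 = 0.97071… → 0.97
Y = (239-239)/239 = 0/239 = 0 → 0.00
= CMYK(0.05, 0.97, 0.00, 0.06)


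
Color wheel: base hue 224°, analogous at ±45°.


Base hue: 224°
Left analog: (224 - 45) mod 360 = 179°
Right analog: (224 + 45) mod 360 = 269°
Analogous hues = 179° and 269°


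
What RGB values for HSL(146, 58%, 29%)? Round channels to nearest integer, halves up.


H=146°, S=0.58, L=0.29
C = (1-|2L-1|)×S = (1-|-0.42|)×0.58 = 0.3364
H' = H/60 = 146/60 ≈ 2.4333; X = C×(1-|H' mod 2 - 1|) ≈ 0.1458
m = L - C/2 = 0.29 - 0.1682 = 0.1218
Sector ⌊H'⌋ = 2 → (R',G',B') = (0.0, 0.3364, ≈0.1458)
RGB = ((R'+m)×255, (G'+m)×255, (B'+m)×255) = (31.059, 116.841, 68.2312)
Round half up → RGB(31, 117, 68)


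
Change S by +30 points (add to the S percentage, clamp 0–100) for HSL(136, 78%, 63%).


Original S = 78%
Adjustment = +30 percentage points
New S = 78 + (30) = 108
Clamp to [0, 100] → 100
= HSL(136°, 100%, 63%)


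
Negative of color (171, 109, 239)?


Invert: (255-R, 255-G, 255-B)
R: 255-171 = 84
G: 255-109 = 146
B: 255-239 = 16
= RGB(84, 146, 16)


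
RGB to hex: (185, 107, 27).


R = 185 → B9 (hex)
G = 107 → 6B (hex)
B = 27 → 1B (hex)
Hex = #B96B1B


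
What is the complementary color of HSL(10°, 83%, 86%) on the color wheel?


Complement = opposite side of color wheel = hue + 180°
H' = (10 + 180) mod 360 = 190°
S and L unchanged.
= HSL(190°, 83%, 86%)


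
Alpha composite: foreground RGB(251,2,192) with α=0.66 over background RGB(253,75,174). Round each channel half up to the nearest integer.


C = α×F + (1-α)×B, with 1-α = 0.34
R: 0.66×251 + 0.34×253 = 165.66 + 86.02 = 251.68 → 252
G: 0.66×2 + 0.34×75 = 1.32 + 25.50 = 26.82 → 27
B: 0.66×192 + 0.34×174 = 126.72 + 59.16 = 185.88 → 186
= RGB(252, 27, 186)


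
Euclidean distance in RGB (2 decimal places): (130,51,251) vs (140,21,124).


d = √[(R₁-R₂)² + (G₁-G₂)² + (B₁-B₂)²]
d = √[(130-140)² + (51-21)² + (251-124)²]
d = √[100 + 900 + 16129]
d = √17129
d ≈ 130.88


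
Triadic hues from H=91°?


Triadic: equally spaced at 120° intervals
H1 = 91°
H2 = (91 + 120) mod 360 = 211°
H3 = (91 + 240) mod 360 = 331°
Triadic = 91°, 211°, 331°


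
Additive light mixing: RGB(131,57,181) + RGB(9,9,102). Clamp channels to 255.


Additive: each channel = min(255, C₁+C₂)
R: 131+9 = 140 → 140
G: 57+9 = 66 → 66
B: 181+102 = 283 → 255
= RGB(140, 66, 255)


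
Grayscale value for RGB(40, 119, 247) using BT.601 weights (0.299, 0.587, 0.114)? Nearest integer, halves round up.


Gray = 0.299×R + 0.587×G + 0.114×B
Gray = 0.299×40 + 0.587×119 + 0.114×247
Gray = 11.960 + 69.853 + 28.158
Gray = 109.971 → round half up → 110
Gray = 110


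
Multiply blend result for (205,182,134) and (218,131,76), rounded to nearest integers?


Multiply: C = A×B/255, rounded to nearest integer
R: 205×218/255 = 44690/255 ≈ 175.255 → 175
G: 182×131/255 = 23842/255 ≈ 93.498 → 93
B: 134×76/255 = 10184/255 ≈ 39.937 → 40
= RGB(175, 93, 40)


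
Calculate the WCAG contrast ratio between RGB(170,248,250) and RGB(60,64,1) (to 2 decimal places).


Linearize each sRGB channel c=v/255: c/12.92 if c ≤ 0.04045 else ((c+0.055)/1.055)^2.4
L = 0.2126×R_lin + 0.7152×G_lin + 0.0722×B_lin
Color 1 (170,248,250):
  R=170: 170/255≈0.6667 > 0.04045 → ((0.6667+0.055)/1.055)^2.4 ≈ 0.40198
  G=248: 248/255≈0.9725 > 0.04045 → ((0.9725+0.055)/1.055)^2.4 ≈ 0.93869
  B=250: 250/255≈0.9804 > 0.04045 → ((0.9804+0.055)/1.055)^2.4 ≈ 0.95597
  L1 = 0.2126×0.40198 + 0.7152×0.93869 + 0.0722×0.95597 ≈ 0.82583
Color 2 (60,64,1):
  R=60: 60/255≈0.2353 > 0.04045 → ((0.2353+0.055)/1.055)^2.4 ≈ 0.04519
  G=64: 64/255≈0.2510 > 0.04045 → ((0.2510+0.055)/1.055)^2.4 ≈ 0.05127
  B=1: 1/255≈0.0039 ≤ 0.04045 → 0.0039/12.92 ≈ 0.00030
  L2 = 0.2126×0.04519 + 0.7152×0.05127 + 0.0722×0.00030 ≈ 0.04630
Lighter = 0.82583, Darker = 0.04630
Ratio = (L_lighter + 0.05) / (L_darker + 0.05)
Ratio = (0.82583 + 0.05) / (0.04630 + 0.05) = 0.87583 / 0.09630 ≈ 9.0951
Ratio ≈ 9.10:1


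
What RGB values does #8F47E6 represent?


8F → 143 (R)
47 → 71 (G)
E6 → 230 (B)
= RGB(143, 71, 230)


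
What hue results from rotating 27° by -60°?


New hue = (H + rotation) mod 360
New hue = (27 -60) mod 360
= -33 mod 360
= 327°


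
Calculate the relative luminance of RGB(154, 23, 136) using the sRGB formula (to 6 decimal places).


Linearize each channel (sRGB transfer function): c = v/255; c_lin = c/12.92 if c ≤ 0.04045, else ((c+0.055)/1.055)^2.4
  R: 154/255 ≈ 0.603922 > 0.04045 → ((0.603922+0.055)/1.055)^2.4 ≈ 0.323143
  G: 23/255 ≈ 0.090196 > 0.04045 → ((0.090196+0.055)/1.055)^2.4 ≈ 0.008568
  B: 136/255 ≈ 0.533333 > 0.04045 → ((0.533333+0.055)/1.055)^2.4 ≈ 0.246201
R_lin = 0.323143, G_lin = 0.008568, B_lin = 0.246201
L = 0.2126×R + 0.7152×G + 0.0722×B
L = 0.2126×0.323143 + 0.7152×0.008568 + 0.0722×0.246201
L ≈ 0.092604


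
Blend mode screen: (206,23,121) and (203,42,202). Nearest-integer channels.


Screen: C = 255 - (255-A)×(255-B)/255, rounded to nearest integer
R: 255 - (255-206)×(255-203)/255 = 255 - 2548/255 ≈ 255 - 9.992 = 245.008 → 245
G: 255 - (255-23)×(255-42)/255 = 255 - 49416/255 ≈ 255 - 193.788 = 61.212 → 61
B: 255 - (255-121)×(255-202)/255 = 255 - 7102/255 ≈ 255 - 27.851 = 227.149 → 227
= RGB(245, 61, 227)


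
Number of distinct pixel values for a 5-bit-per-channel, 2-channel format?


Total bits = 5 bits/channel × 2 channels = 10 bits
Distinct pixel values = 2^10
= 1,024 pixel values


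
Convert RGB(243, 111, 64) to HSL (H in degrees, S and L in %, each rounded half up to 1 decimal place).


Normalize: R'=243/255≈0.9529, G'=111/255≈0.4353, B'=64/255≈0.2510
Max=243/255, Min=64/255, Δ=Max-Min=179/255
L = (Max+Min)/2 = (243+64)/510 = 307/510 = 0.60196… → L = 60.2%
L > 0.5 → S = Δ/(2-Max-Min) = 179/(510-243-64) = 179/203 = 0.88177… → S = 88.2%
(the 1/255 factors cancel in S and H, so raw channel differences can be used)
Max is R' → H = 60 × (((G-B)/Δ) mod 6) = 60 × (((111-64)/179) mod 6)
  47/179 = 0.2625…
  H = 60 × 0.2625… = 15.754…° → H = 15.8°
= HSL(15.8°, 88.2%, 60.2%)


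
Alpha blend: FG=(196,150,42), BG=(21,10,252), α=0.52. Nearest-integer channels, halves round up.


C = α×F + (1-α)×B, with 1-α = 0.48
R: 0.52×196 + 0.48×21 = 101.92 + 10.08 = 112.00 → 112
G: 0.52×150 + 0.48×10 = 78.00 + 4.80 = 82.80 → 83
B: 0.52×42 + 0.48×252 = 21.84 + 120.96 = 142.80 → 143
= RGB(112, 83, 143)


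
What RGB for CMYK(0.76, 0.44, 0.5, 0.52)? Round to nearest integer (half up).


R = 255 × (1-C) × (1-K) = 255 × 0.24 × 0.48 = 29.376 → 29
G = 255 × (1-M) × (1-K) = 255 × 0.56 × 0.48 = 68.544 → 69
B = 255 × (1-Y) × (1-K) = 255 × 0.50 × 0.48 = 61.2 → 61
= RGB(29, 69, 61)


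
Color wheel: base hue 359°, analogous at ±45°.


Base hue: 359°
Left analog: (359 - 45) mod 360 = 314°
Right analog: (359 + 45) mod 360 = 44°
Analogous hues = 314° and 44°


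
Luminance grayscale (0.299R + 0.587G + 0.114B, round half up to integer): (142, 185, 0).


Gray = 0.299×R + 0.587×G + 0.114×B
Gray = 0.299×142 + 0.587×185 + 0.114×0
Gray = 42.458 + 108.595 + 0.000
Gray = 151.053 → round half up → 151
Gray = 151


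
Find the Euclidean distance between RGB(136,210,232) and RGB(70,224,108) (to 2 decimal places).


d = √[(R₁-R₂)² + (G₁-G₂)² + (B₁-B₂)²]
d = √[(136-70)² + (210-224)² + (232-108)²]
d = √[4356 + 196 + 15376]
d = √19928
d ≈ 141.17


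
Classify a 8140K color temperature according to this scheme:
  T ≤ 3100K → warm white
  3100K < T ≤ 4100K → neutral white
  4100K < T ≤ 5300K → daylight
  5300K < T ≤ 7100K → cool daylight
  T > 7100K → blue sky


Temperature: 8140K
8140K > 7100K → blue sky
Classification: blue sky


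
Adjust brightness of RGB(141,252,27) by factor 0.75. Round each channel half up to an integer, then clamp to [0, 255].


Multiply each channel by 0.75, round half up, clamp to [0, 255]
R: 141×0.75 = 105.75 → round → 106
G: 252×0.75 = 189
B: 27×0.75 = 20.25 → round → 20
= RGB(106, 189, 20)


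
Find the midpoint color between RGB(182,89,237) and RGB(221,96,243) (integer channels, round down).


Midpoint: each channel = ⌊(C₁+C₂)/2⌋
R: ⌊(182+221)/2⌋ = 201
G: ⌊(89+96)/2⌋ = 92
B: ⌊(237+243)/2⌋ = 240
= RGB(201, 92, 240)


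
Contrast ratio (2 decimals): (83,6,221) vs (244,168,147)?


Linearize each sRGB channel c=v/255: c/12.92 if c ≤ 0.04045 else ((c+0.055)/1.055)^2.4
L = 0.2126×R_lin + 0.7152×G_lin + 0.0722×B_lin
Color 1 (83,6,221):
  R=83: 83/255≈0.3255 > 0.04045 → ((0.3255+0.055)/1.055)^2.4 ≈ 0.08650
  G=6: 6/255≈0.0235 ≤ 0.04045 → 0.0235/12.92 ≈ 0.00182
  B=221: 221/255≈0.8667 > 0.04045 → ((0.8667+0.055)/1.055)^2.4 ≈ 0.72306
  L1 = 0.2126×0.08650 + 0.7152×0.00182 + 0.0722×0.72306 ≈ 0.07190
Color 2 (244,168,147):
  R=244: 244/255≈0.9569 > 0.04045 → ((0.9569+0.055)/1.055)^2.4 ≈ 0.90466
  G=168: 168/255≈0.6588 > 0.04045 → ((0.6588+0.055)/1.055)^2.4 ≈ 0.39157
  B=147: 147/255≈0.5765 > 0.04045 → ((0.5765+0.055)/1.055)^2.4 ≈ 0.29177
  L2 = 0.2126×0.90466 + 0.7152×0.39157 + 0.0722×0.29177 ≈ 0.49345
Lighter = 0.49345, Darker = 0.07190
Ratio = (L_lighter + 0.05) / (L_darker + 0.05)
Ratio = (0.49345 + 0.05) / (0.07190 + 0.05) = 0.54345 / 0.12190 ≈ 4.4583
Ratio ≈ 4.46:1


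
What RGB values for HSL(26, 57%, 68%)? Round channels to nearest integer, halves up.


H=26°, S=0.57, L=0.68
C = (1-|2L-1|)×S = (1-|0.36|)×0.57 = 0.3648
H' = H/60 = 26/60 ≈ 0.4333; X = C×(1-|H' mod 2 - 1|) = 0.15808
m = L - C/2 = 0.68 - 0.1824 = 0.4976
Sector ⌊H'⌋ = 0 → (R',G',B') = (0.3648, 0.15808, 0.0)
RGB = ((R'+m)×255, (G'+m)×255, (B'+m)×255) = (219.912, 167.1984, 126.888)
Round half up → RGB(220, 167, 127)


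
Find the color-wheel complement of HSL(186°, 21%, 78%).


Complement = opposite side of color wheel = hue + 180°
H' = (186 + 180) mod 360 = 6°
S and L unchanged.
= HSL(6°, 21%, 78%)


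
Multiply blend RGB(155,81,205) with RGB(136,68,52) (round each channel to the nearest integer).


Multiply: C = A×B/255, rounded to nearest integer
R: 155×136/255 = 21080/255 ≈ 82.667 → 83
G: 81×68/255 = 5508/255 ≈ 21.600 → 22
B: 205×52/255 = 10660/255 ≈ 41.804 → 42
= RGB(83, 22, 42)


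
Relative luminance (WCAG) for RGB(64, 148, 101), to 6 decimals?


Linearize each channel (sRGB transfer function): c = v/255; c_lin = c/12.92 if c ≤ 0.04045, else ((c+0.055)/1.055)^2.4
  R: 64/255 ≈ 0.250980 > 0.04045 → ((0.250980+0.055)/1.055)^2.4 ≈ 0.051269
  G: 148/255 ≈ 0.580392 > 0.04045 → ((0.580392+0.055)/1.055)^2.4 ≈ 0.296138
  B: 101/255 ≈ 0.396078 > 0.04045 → ((0.396078+0.055)/1.055)^2.4 ≈ 0.130136
R_lin = 0.051269, G_lin = 0.296138, B_lin = 0.130136
L = 0.2126×R + 0.7152×G + 0.0722×B
L = 0.2126×0.051269 + 0.7152×0.296138 + 0.0722×0.130136
L ≈ 0.232094


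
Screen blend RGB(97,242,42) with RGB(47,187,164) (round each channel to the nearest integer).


Screen: C = 255 - (255-A)×(255-B)/255, rounded to nearest integer
R: 255 - (255-97)×(255-47)/255 = 255 - 32864/255 ≈ 255 - 128.878 = 126.122 → 126
G: 255 - (255-242)×(255-187)/255 = 255 - 884/255 ≈ 255 - 3.467 = 251.533 → 252
B: 255 - (255-42)×(255-164)/255 = 255 - 19383/255 ≈ 255 - 76.012 = 178.988 → 179
= RGB(126, 252, 179)


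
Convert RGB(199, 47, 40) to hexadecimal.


R = 199 → C7 (hex)
G = 47 → 2F (hex)
B = 40 → 28 (hex)
Hex = #C72F28


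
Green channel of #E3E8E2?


Color: #E3E8E2
R = E3 = 227
G = E8 = 232
B = E2 = 226
Green = 232


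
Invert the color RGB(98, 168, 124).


Invert: (255-R, 255-G, 255-B)
R: 255-98 = 157
G: 255-168 = 87
B: 255-124 = 131
= RGB(157, 87, 131)


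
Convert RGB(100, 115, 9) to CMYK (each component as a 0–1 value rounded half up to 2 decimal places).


R'=100/255≈0.3922, G'=115/255≈0.4510, B'=9/255≈0.0353
K = 1 - max(R',G',B') = 1 - 115/255 = 140/255 = 0.54901… → 0.55
(1-R'-K)/(1-K) simplifies to (max-R)/max with max = 115:
C = (115-100)/115 = 15/115 = 0.13043… → 0.13
M = (115-115)/115 = 0/115 = 0 → 0.00
Y = (115-9)/115 = 106/115 = 0.92173… → 0.92
= CMYK(0.13, 0.00, 0.92, 0.55)


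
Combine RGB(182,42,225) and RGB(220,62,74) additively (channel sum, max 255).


Additive: each channel = min(255, C₁+C₂)
R: 182+220 = 402 → 255
G: 42+62 = 104 → 104
B: 225+74 = 299 → 255
= RGB(255, 104, 255)


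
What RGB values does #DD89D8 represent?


DD → 221 (R)
89 → 137 (G)
D8 → 216 (B)
= RGB(221, 137, 216)


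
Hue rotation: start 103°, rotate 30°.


New hue = (H + rotation) mod 360
New hue = (103 + 30) mod 360
= 133 mod 360
= 133°


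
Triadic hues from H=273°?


Triadic: equally spaced at 120° intervals
H1 = 273°
H2 = (273 + 120) mod 360 = 33°
H3 = (273 + 240) mod 360 = 153°
Triadic = 273°, 33°, 153°


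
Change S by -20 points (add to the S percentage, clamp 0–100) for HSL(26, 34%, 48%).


Original S = 34%
Adjustment = -20 percentage points
New S = 34 + (-20) = 14
Clamp to [0, 100] → 14
= HSL(26°, 14%, 48%)


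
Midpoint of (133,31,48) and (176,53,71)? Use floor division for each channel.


Midpoint: each channel = ⌊(C₁+C₂)/2⌋
R: ⌊(133+176)/2⌋ = 154
G: ⌊(31+53)/2⌋ = 42
B: ⌊(48+71)/2⌋ = 59
= RGB(154, 42, 59)


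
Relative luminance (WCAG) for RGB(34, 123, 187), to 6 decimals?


Linearize each channel (sRGB transfer function): c = v/255; c_lin = c/12.92 if c ≤ 0.04045, else ((c+0.055)/1.055)^2.4
  R: 34/255 ≈ 0.133333 > 0.04045 → ((0.133333+0.055)/1.055)^2.4 ≈ 0.015996
  G: 123/255 ≈ 0.482353 > 0.04045 → ((0.482353+0.055)/1.055)^2.4 ≈ 0.198069
  B: 187/255 ≈ 0.733333 > 0.04045 → ((0.733333+0.055)/1.055)^2.4 ≈ 0.496933
R_lin = 0.015996, G_lin = 0.198069, B_lin = 0.496933
L = 0.2126×R + 0.7152×G + 0.0722×B
L = 0.2126×0.015996 + 0.7152×0.198069 + 0.0722×0.496933
L ≈ 0.180939


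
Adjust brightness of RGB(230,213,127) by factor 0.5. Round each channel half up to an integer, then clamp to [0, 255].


Multiply each channel by 0.5, round half up, clamp to [0, 255]
R: 230×0.5 = 115
G: 213×0.5 = 106.5 → round → 107
B: 127×0.5 = 63.5 → round → 64
= RGB(115, 107, 64)


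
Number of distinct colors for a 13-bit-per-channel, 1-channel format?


Total bits = 13 bits/channel × 1 channels = 13 bits
Distinct colors = 2^13
= 8,192 colors


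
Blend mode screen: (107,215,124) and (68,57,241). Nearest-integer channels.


Screen: C = 255 - (255-A)×(255-B)/255, rounded to nearest integer
R: 255 - (255-107)×(255-68)/255 = 255 - 27676/255 ≈ 255 - 108.533 = 146.467 → 146
G: 255 - (255-215)×(255-57)/255 = 255 - 7920/255 ≈ 255 - 31.059 = 223.941 → 224
B: 255 - (255-124)×(255-241)/255 = 255 - 1834/255 ≈ 255 - 7.192 = 247.808 → 248
= RGB(146, 224, 248)


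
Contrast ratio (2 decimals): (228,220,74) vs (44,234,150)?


Linearize each sRGB channel c=v/255: c/12.92 if c ≤ 0.04045 else ((c+0.055)/1.055)^2.4
L = 0.2126×R_lin + 0.7152×G_lin + 0.0722×B_lin
Color 1 (228,220,74):
  R=228: 228/255≈0.8941 > 0.04045 → ((0.8941+0.055)/1.055)^2.4 ≈ 0.77582
  G=220: 220/255≈0.8627 > 0.04045 → ((0.8627+0.055)/1.055)^2.4 ≈ 0.71569
  B=74: 74/255≈0.2902 > 0.04045 → ((0.2902+0.055)/1.055)^2.4 ≈ 0.06848
  L1 = 0.2126×0.77582 + 0.7152×0.71569 + 0.0722×0.06848 ≈ 0.68175
Color 2 (44,234,150):
  R=44: 44/255≈0.1725 > 0.04045 → ((0.1725+0.055)/1.055)^2.4 ≈ 0.02519
  G=234: 234/255≈0.9176 > 0.04045 → ((0.9176+0.055)/1.055)^2.4 ≈ 0.82279
  B=150: 150/255≈0.5882 > 0.04045 → ((0.5882+0.055)/1.055)^2.4 ≈ 0.30499
  L2 = 0.2126×0.02519 + 0.7152×0.82279 + 0.0722×0.30499 ≈ 0.61583
Lighter = 0.68175, Darker = 0.61583
Ratio = (L_lighter + 0.05) / (L_darker + 0.05)
Ratio = (0.68175 + 0.05) / (0.61583 + 0.05) = 0.73175 / 0.66583 ≈ 1.0990
Ratio ≈ 1.10:1


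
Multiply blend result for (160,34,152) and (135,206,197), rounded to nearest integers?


Multiply: C = A×B/255, rounded to nearest integer
R: 160×135/255 = 21600/255 ≈ 84.706 → 85
G: 34×206/255 = 7004/255 ≈ 27.467 → 27
B: 152×197/255 = 29944/255 ≈ 117.427 → 117
= RGB(85, 27, 117)


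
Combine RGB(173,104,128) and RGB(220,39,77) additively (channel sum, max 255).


Additive: each channel = min(255, C₁+C₂)
R: 173+220 = 393 → 255
G: 104+39 = 143 → 143
B: 128+77 = 205 → 205
= RGB(255, 143, 205)


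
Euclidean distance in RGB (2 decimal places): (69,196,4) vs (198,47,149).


d = √[(R₁-R₂)² + (G₁-G₂)² + (B₁-B₂)²]
d = √[(69-198)² + (196-47)² + (4-149)²]
d = √[16641 + 22201 + 21025]
d = √59867
d ≈ 244.68


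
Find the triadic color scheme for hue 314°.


Triadic: equally spaced at 120° intervals
H1 = 314°
H2 = (314 + 120) mod 360 = 74°
H3 = (314 + 240) mod 360 = 194°
Triadic = 314°, 74°, 194°


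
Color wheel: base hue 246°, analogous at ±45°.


Base hue: 246°
Left analog: (246 - 45) mod 360 = 201°
Right analog: (246 + 45) mod 360 = 291°
Analogous hues = 201° and 291°


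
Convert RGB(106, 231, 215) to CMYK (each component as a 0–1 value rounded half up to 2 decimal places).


R'=106/255≈0.4157, G'=231/255≈0.9059, B'=215/255≈0.8431
K = 1 - max(R',G',B') = 1 - 231/255 = 24/255 = 0.09411… → 0.09
(1-R'-K)/(1-K) simplifies to (max-R)/max with max = 231:
C = (231-106)/231 = 125/231 = 0.54112… → 0.54
M = (231-231)/231 = 0/231 = 0 → 0.00
Y = (231-215)/231 = 16/231 = 0.06926… → 0.07
= CMYK(0.54, 0.00, 0.07, 0.09)


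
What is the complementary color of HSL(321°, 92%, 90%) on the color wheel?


Complement = opposite side of color wheel = hue + 180°
H' = (321 + 180) mod 360 = 141°
S and L unchanged.
= HSL(141°, 92%, 90%)


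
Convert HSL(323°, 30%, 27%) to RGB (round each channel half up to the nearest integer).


H=323°, S=0.30, L=0.27
C = (1-|2L-1|)×S = (1-|-0.46|)×0.30 = 0.162
H' = H/60 = 323/60 ≈ 5.3833; X = C×(1-|H' mod 2 - 1|) = 0.0999
m = L - C/2 = 0.27 - 0.081 = 0.189
Sector ⌊H'⌋ = 5 → (R',G',B') = (0.162, 0.0, 0.0999)
RGB = ((R'+m)×255, (G'+m)×255, (B'+m)×255) = (89.505, 48.195, 73.6695)
Round half up → RGB(90, 48, 74)


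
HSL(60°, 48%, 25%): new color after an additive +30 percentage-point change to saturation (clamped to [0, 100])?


Original S = 48%
Adjustment = +30 percentage points
New S = 48 + (30) = 78
Clamp to [0, 100] → 78
= HSL(60°, 78%, 25%)
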